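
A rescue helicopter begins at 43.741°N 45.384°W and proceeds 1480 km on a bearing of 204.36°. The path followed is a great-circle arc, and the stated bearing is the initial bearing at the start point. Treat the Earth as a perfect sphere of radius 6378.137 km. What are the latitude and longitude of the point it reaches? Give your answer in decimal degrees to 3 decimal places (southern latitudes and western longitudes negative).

The arc subtends δ = 1480/6378.137 = 0.232043 rad at the centre.
Start latitude φ₁ = 0.763424 rad; initial bearing θ = 3.566755 rad.
sin φ₂ = sin φ₁ cos δ + cos φ₁ sin δ cos θ = (0.691400)(0.973199) + (0.722473)(0.229966)(-0.910972) = 0.521517
φ₂ = asin(0.521517) = 0.548627 rad = 31.434°.
Δλ = atan2( sin θ sin δ cos φ₁ , cos δ − sin φ₁ sin φ₂ ) = atan2(-0.068529, 0.612622) = -0.111399 rad = -6.383°.
Hence λ₂ = -45.384° + -6.383° = -51.767°.

latitude 31.434°, longitude -51.767°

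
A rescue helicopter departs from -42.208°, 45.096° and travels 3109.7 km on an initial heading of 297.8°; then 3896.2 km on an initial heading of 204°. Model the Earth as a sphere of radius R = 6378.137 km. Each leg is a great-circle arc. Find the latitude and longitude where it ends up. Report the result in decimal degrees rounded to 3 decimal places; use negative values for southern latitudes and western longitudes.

Apply the spherical direct solution leg by leg, carrying full precision between legs.
Leg 1: from (-42.208°, 45.096°), δ = 3109.7/6378.137 = 0.487556 rad, θ = 297.8° → φ = -25.576°, λ = 17.747°.
Leg 2: from (-25.576°, 17.747°), δ = 3896.2/6378.137 = 0.610868 rad, θ = 204° → φ = -55.718°, λ = -6.722°.

latitude -55.718°, longitude -6.722°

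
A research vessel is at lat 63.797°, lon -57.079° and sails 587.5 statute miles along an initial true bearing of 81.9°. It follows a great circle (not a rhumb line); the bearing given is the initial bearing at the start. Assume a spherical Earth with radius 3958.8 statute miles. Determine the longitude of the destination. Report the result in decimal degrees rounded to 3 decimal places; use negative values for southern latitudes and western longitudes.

The arc subtends δ = 587.5/3958.8 = 0.148404 rad at the centre.
Start latitude φ₁ = 1.113468 rad; initial bearing θ = 1.429425 rad.
sin φ₂ = sin φ₁ cos δ + cos φ₁ sin δ cos θ = (0.897235)(0.989008) + (0.441553)(0.147859)(0.140901) = 0.896572
φ₂ = asin(0.896572) = 1.111969 rad = 63.711°.
Δλ = atan2( sin θ sin δ cos φ₁ , cos δ − sin φ₁ sin φ₂ ) = atan2(0.064636, 0.184572) = 0.336849 rad = 19.300°.
λ₂ = -57.079° + 19.300° = -37.779°.

longitude -37.779°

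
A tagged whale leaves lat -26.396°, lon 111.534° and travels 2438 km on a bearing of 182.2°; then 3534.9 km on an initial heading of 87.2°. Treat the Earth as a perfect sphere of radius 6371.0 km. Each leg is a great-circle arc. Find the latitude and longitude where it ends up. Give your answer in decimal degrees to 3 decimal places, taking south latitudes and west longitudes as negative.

Apply the spherical direct solution leg by leg, carrying full precision between legs.
Leg 1: from (-26.396°, 111.534°), δ = 2438/6371 = 0.382671 rad, θ = 182.2° → φ = -48.300°, λ = 110.299°.
Leg 2: from (-48.300°, 110.299°), δ = 3534.9/6371 = 0.554842 rad, θ = 87.2° → φ = -38.135°, λ = 152.286°.

latitude -38.135°, longitude 152.286°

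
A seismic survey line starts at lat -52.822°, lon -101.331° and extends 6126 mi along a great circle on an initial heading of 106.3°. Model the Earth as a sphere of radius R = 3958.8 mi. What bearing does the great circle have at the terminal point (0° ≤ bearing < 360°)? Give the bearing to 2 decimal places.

final bearing 36.20°

δ = 6126/3958.8 = 1.547439 rad (88.6617°).
Start latitude φ₁ = -0.921918 rad; initial bearing θ = 1.855285 rad.
Destination latitude: φ₂ = arcsin( sin φ₁ cos δ + cos φ₁ sin δ cos θ ) = arcsin(-0.188168) = -10.846°.
For the longitude increment, Δλ = atan2( sin θ sin δ cos φ₁, cos δ − sin φ₁ sin φ₂ ) = atan2(0.579846, -0.126569) = 102.313°.
Hence λ₂ = -101.331° + 102.313° = 0.982°.
The forward bearing on arrival equals the back-azimuth from the destination plus 180°.
Back-azimuth from P₂ (-10.85°, 0.98°) to P₁ (-52.82°, -101.33°), with Δλ' = λ₁ − λ₂ = -102.31°: atan2( sin Δλ' cos φ₁ , cos φ₂ sin φ₁ − sin φ₂ cos φ₁ cos Δλ' ) = 216.20°.
Final bearing = (216.20° + 180°) mod 360° = 36.20°.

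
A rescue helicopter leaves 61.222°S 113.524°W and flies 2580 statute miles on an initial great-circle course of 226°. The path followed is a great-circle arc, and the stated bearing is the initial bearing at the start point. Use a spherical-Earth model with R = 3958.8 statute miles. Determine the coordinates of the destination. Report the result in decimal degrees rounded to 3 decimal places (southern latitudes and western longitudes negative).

Central angle δ = d/R = 0.651713 rad.
Start latitude φ₁ = -1.068525 rad; initial bearing θ = 3.944444 rad.
Destination latitude: φ₂ = arcsin( sin φ₁ cos δ + cos φ₁ sin δ cos θ ) = arcsin(-0.899694) = -64.118°.
Δλ = atan2( sin θ sin δ cos φ₁ , cos δ − sin φ₁ sin φ₂ ) = atan2(-0.210049, 0.006472) = -1.539993 rad = -88.235°.
λ₂ = -113.524° + -88.235° = -201.759°, normalized to (−180°, 180°] → 158.241°.

latitude -64.118°, longitude 158.241°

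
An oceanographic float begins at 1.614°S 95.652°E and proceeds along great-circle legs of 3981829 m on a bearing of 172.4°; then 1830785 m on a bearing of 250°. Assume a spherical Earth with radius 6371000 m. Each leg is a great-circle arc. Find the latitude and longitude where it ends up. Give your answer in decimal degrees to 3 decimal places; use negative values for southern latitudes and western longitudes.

latitude -40.936°, longitude 80.573°

Apply the spherical direct solution leg by leg, carrying full precision between legs.
Leg 1: from (-1.614°, 95.652°), δ = 3981829/6371000 = 0.624993 rad, θ = 172.4° → φ = -37.054°, λ = 101.216°.
Leg 2: from (-37.054°, 101.216°), δ = 1830785/6371000 = 0.287362 rad, θ = 250° → φ = -40.936°, λ = 80.573°.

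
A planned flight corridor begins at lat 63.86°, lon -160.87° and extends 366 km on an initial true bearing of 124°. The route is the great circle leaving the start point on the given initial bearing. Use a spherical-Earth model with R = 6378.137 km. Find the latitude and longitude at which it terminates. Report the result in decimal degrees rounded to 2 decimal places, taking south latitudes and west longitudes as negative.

latitude 61.90°, longitude -155.08°

δ = 366/6378.137 = 0.057384 rad (3.2878°).
Start latitude φ₁ = 1.114567 rad; initial bearing θ = 2.164208 rad.
Destination latitude: φ₂ = arcsin( sin φ₁ cos δ + cos φ₁ sin δ cos θ ) = arcsin(0.882113) = 61.90°.
For the longitude increment, Δλ = atan2( sin θ sin δ cos φ₁, cos δ − sin φ₁ sin φ₂ ) = atan2(0.020948, 0.206463) = 5.79°.
Hence λ₂ = -160.87° + 5.79° = -155.08°.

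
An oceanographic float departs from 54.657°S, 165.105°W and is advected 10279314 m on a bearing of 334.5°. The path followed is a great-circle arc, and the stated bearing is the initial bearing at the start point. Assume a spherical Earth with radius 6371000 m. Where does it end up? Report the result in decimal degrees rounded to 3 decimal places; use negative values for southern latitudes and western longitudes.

latitude 33.809°, longitude 163.720°

Central angle δ = d/R = 1.613454 rad.
Start latitude φ₁ = -0.953945 rad; initial bearing θ = 5.838126 rad.
Destination latitude: φ₂ = arcsin( sin φ₁ cos δ + cos φ₁ sin δ cos θ ) = arcsin(0.556429) = 33.809°.
Then Δλ = atan2(-0.248811, 0.411237) = -0.544111 rad, from sin θ sin δ cos φ₁ over cos δ − sin φ₁ sin φ₂.
λ₂ = -165.105° + -31.175° = -196.280°, normalized to (−180°, 180°] → 163.720°.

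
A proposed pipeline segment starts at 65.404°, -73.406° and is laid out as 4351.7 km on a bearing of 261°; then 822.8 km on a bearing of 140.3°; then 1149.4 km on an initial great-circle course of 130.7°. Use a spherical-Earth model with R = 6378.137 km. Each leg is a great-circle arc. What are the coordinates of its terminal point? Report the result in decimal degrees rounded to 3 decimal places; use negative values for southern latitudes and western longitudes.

Apply the spherical direct solution leg by leg, carrying full precision between legs.
Leg 1: from (65.404°, -73.406°), δ = 4351.7/6378.137 = 0.682284 rad, θ = 261° → φ = 41.656°, λ = -129.874°.
Leg 2: from (41.656°, -129.874°), δ = 822.8/6378.137 = 0.129003 rad, θ = 140.3° → φ = 35.816°, λ = -124.057°.
Leg 3: from (35.816°, -124.057°), δ = 1149.4/6378.137 = 0.180209 rad, θ = 130.7° → φ = 28.746°, λ = -115.141°.

latitude 28.746°, longitude -115.141°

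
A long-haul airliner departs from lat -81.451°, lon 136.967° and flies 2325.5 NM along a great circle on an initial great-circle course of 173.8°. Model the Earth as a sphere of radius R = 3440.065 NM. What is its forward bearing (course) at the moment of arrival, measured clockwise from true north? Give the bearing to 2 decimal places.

final bearing 1.83°

Angular distance δ = d/R = 2325.5 / 3440.065 = 0.676005 rad.
With φ₁ = -81.451° = -1.421588 rad and θ = 173.8° = 3.033382 rad:
Applying the spherical law of cosines for sides, sin φ₂ = sin φ₁ cos δ + cos φ₁ sin δ cos θ = -0.863878, so φ₂ = -59.755°.
Δλ = atan2( sin θ sin δ cos φ₁ , cos δ − sin φ₁ sin φ₂ ) = atan2(0.010045, -0.074201) = 3.007034 rad = 172.290°.
λ₂ = 136.967° + 172.290° = 309.257°, normalized to (−180°, 180°] → -50.743°.
The forward bearing on arrival equals the back-azimuth from the destination plus 180°.
Back-azimuth from P₂ (-59.75°, -50.74°) to P₁ (-81.45°, 136.97°), with Δλ' = λ₁ − λ₂ = 187.71°: atan2( sin Δλ' cos φ₁ , cos φ₂ sin φ₁ − sin φ₂ cos φ₁ cos Δλ' ) = 181.83°.
Final bearing = (181.83° + 180°) mod 360° = 1.83°.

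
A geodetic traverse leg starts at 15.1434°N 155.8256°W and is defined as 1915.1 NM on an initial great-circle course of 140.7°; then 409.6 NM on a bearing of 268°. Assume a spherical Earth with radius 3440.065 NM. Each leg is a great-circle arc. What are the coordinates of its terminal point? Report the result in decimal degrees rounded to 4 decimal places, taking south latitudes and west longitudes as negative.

Apply the spherical direct solution leg by leg, carrying full precision between legs.
Leg 1: from (15.1434°, -155.8256°), δ = 1915.1/3440.065 = 0.556705 rad, θ = 140.7° → φ = -9.9566°, λ = -135.9615°.
Leg 2: from (-9.9566°, -135.9615°), δ = 409.6/3440.065 = 0.119068 rad, θ = 268° → φ = -10.1230°, λ = -142.8877°.

latitude -10.1230°, longitude -142.8877°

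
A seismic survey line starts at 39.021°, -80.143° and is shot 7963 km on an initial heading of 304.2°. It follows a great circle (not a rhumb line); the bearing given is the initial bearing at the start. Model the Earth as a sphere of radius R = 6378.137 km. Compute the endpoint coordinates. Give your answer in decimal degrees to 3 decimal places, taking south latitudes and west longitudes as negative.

Angular distance δ = d/R = 7963 / 6378.137 = 1.248484 rad.
With φ₁ = 39.021° = 0.681045 rad and θ = 304.2° = 5.309292 rad:
Destination latitude: φ₂ = arcsin( sin φ₁ cos δ + cos φ₁ sin δ cos θ ) = arcsin(0.613638) = 37.853°.
Then Δλ = atan2(-0.609483, -0.069589) = -1.684481 rad, from sin θ sin δ cos φ₁ over cos δ − sin φ₁ sin φ₂.
λ₂ = λ₁ + Δλ = -176.657°.

latitude 37.853°, longitude -176.657°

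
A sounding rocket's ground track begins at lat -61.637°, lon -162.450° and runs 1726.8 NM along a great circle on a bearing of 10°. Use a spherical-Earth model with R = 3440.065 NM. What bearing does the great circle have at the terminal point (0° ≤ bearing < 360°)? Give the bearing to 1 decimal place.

The arc subtends δ = 1726.8/3440.065 = 0.501967 rad at the centre.
With φ₁ = -61.637° = -1.075769 rad and θ = 10° = 0.174533 rad:
sin φ₂ = sin φ₁ cos δ + cos φ₁ sin δ cos θ = (-0.879956)(0.876638) + (0.475056)(0.481151)(0.984808) = -0.546301
φ₂ = asin(-0.546301) = -0.577942 rad = -33.114°.
For the longitude increment, Δλ = atan2( sin θ sin δ cos φ₁, cos δ − sin φ₁ sin φ₂ ) = atan2(0.039691, 0.395917) = 5.725°.
λ₂ = λ₁ + Δλ = -156.725°.
The forward bearing on arrival equals the back-azimuth from the destination plus 180°.
Back-azimuth from P₂ (-33.1°, -156.7°) to P₁ (-61.6°, -162.4°), with Δλ' = λ₁ − λ₂ = -5.7°: atan2( sin Δλ' cos φ₁ , cos φ₂ sin φ₁ − sin φ₂ cos φ₁ cos Δλ' ) = 185.7°.
Final bearing = (185.7° + 180°) mod 360° = 5.7°.

final bearing 5.7°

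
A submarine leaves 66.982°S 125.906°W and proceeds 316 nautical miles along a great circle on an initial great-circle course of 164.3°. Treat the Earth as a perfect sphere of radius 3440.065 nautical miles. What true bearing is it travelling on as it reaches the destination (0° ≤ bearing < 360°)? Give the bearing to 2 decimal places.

Central angle δ = d/R = 0.091859 rad.
With φ₁ = -66.982° = -1.169056 rad and θ = 164.3° = 2.867576 rad:
Applying the spherical law of cosines for sides, sin φ₂ = sin φ₁ cos δ + cos φ₁ sin δ cos θ = -0.951032, so φ₂ = -71.995°.
For the longitude increment, Δλ = atan2( sin θ sin δ cos φ₁, cos δ − sin φ₁ sin φ₂ ) = atan2(0.009706, 0.120471) = 4.606°.
λ₂ = λ₁ + Δλ = -121.300°.
The forward bearing on arrival equals the back-azimuth from the destination plus 180°.
Back-azimuth from P₂ (-72.00°, -121.30°) to P₁ (-66.98°, -125.91°), with Δλ' = λ₁ − λ₂ = -4.61°: atan2( sin Δλ' cos φ₁ , cos φ₂ sin φ₁ − sin φ₂ cos φ₁ cos Δλ' ) = 339.98°.
Final bearing = (339.98° + 180°) mod 360° = 159.98°.

final bearing 159.98°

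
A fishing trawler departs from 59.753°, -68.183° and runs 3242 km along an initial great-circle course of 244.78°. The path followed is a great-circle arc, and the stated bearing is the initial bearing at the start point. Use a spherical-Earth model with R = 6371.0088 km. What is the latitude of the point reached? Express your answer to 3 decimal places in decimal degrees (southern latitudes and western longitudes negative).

latitude 40.529°

δ = 3242/6371.0088 = 0.508868 rad (29.1560°).
Converting: φ₁ = 1.042887 rad, θ = 4.272217 rad.
sin φ₂ = sin φ₁ cos δ + cos φ₁ sin δ cos θ = (0.863862)(0.873297) + (0.503729)(0.487189)(-0.426095) = 0.649839
φ₂ = asin(0.649839) = 0.707373 rad = 40.529°.
Δλ = atan2( sin θ sin δ cos φ₁ , cos δ − sin φ₁ sin φ₂ ) = atan2(-0.222018, 0.311925) = -0.618579 rad = -35.442°.
Hence λ₂ = -68.183° + -35.442° = -103.625°.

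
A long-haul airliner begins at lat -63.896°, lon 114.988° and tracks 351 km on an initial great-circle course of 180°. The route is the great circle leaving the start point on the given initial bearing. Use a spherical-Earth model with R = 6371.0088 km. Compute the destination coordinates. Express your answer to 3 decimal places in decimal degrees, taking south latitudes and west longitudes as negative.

latitude -67.053°, longitude 114.988°

Angular distance δ = d/R = 351 / 6371.0088 = 0.055093 rad.
Start latitude φ₁ = -1.115196 rad; initial bearing θ = 3.141593 rad.
Applying the spherical law of cosines for sides, sin φ₂ = sin φ₁ cos δ + cos φ₁ sin δ cos θ = -0.920863, so φ₂ = -67.053°.
Then Δλ = atan2(0.000000, 0.171550) = 0.000000 rad, from sin θ sin δ cos φ₁ over cos δ − sin φ₁ sin φ₂.
λ₂ = λ₁ + Δλ = 114.988°.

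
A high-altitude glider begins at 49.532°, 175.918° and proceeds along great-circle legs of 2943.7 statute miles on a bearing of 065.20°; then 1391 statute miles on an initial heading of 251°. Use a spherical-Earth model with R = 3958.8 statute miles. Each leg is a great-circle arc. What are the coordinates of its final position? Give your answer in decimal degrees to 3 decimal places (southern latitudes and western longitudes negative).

latitude 38.604°, longitude -141.759°

Apply the spherical direct solution leg by leg, carrying full precision between legs.
Leg 1: from (49.532°, 175.918°), δ = 2943.7/3958.8 = 0.743584 rad, θ = 65.2° → φ = 48.094°, λ = -117.150°.
Leg 2: from (48.094°, -117.150°), δ = 1391/3958.8 = 0.351369 rad, θ = 251° → φ = 38.604°, λ = -141.759°.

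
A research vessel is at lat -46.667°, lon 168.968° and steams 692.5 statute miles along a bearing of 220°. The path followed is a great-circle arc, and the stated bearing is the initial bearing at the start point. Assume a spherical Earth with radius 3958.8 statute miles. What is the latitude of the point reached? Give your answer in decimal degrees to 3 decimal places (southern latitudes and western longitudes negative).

δ = 692.5/3958.8 = 0.174927 rad (10.0226°).
Start latitude φ₁ = -0.814493 rad; initial bearing θ = 3.839724 rad.
sin φ₂ = sin φ₁ cos δ + cos φ₁ sin δ cos θ = (-0.727378)(0.984739) + (0.686237)(0.174036)(-0.766044) = -0.807766
φ₂ = asin(-0.807766) = -0.940353 rad = -53.878°.
Δλ = atan2( sin θ sin δ cos φ₁ , cos δ − sin φ₁ sin φ₂ ) = atan2(-0.076768, 0.397188) = -0.190925 rad = -10.939°.
Hence λ₂ = 168.968° + -10.939° = 158.029°.

latitude -53.878°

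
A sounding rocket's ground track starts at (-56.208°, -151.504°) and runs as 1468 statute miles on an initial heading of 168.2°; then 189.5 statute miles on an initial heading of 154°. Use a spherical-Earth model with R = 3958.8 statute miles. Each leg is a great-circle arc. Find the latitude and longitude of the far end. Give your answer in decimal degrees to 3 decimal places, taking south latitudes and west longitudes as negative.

latitude -78.778°, longitude -126.979°

Apply the spherical direct solution leg by leg, carrying full precision between legs.
Leg 1: from (-56.208°, -151.504°), δ = 1468/3958.8 = 0.370819 rad, θ = 168.2° → φ = -76.376°, λ = -133.166°.
Leg 2: from (-76.376°, -133.166°), δ = 189.5/3958.8 = 0.047868 rad, θ = 154° → φ = -78.778°, λ = -126.979°.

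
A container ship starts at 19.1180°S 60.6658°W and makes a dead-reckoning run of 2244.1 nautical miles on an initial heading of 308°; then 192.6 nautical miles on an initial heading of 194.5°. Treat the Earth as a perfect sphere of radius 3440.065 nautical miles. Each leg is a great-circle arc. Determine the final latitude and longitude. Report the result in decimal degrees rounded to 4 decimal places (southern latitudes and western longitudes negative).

Apply the spherical direct solution leg by leg, carrying full precision between legs.
Leg 1: from (-19.1180°, -60.6658°), δ = 2244.1/3440.065 = 0.652342 rad, θ = 308° → φ = 5.3281°, λ = -89.3798°.
Leg 2: from (5.3281°, -89.3798°), δ = 192.6/3440.065 = 0.055987 rad, θ = 194.5° → φ = 2.2221°, λ = -90.1832°.

latitude 2.2221°, longitude -90.1832°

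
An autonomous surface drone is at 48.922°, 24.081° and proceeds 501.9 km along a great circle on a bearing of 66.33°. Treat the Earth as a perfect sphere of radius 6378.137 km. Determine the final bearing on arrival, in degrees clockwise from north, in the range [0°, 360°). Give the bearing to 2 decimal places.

final bearing 71.30°

The arc subtends δ = 501.9/6378.137 = 0.078691 rad at the centre.
With φ₁ = 48.922° = 0.853850 rad and θ = 66.33° = 1.157677 rad:
Destination latitude: φ₂ = arcsin( sin φ₁ cos δ + cos φ₁ sin δ cos θ ) = arcsin(0.772220) = 50.554°.
Then Δλ = atan2(0.047308, 0.414794) = 0.113561 rad, from sin θ sin δ cos φ₁ over cos δ − sin φ₁ sin φ₂.
Hence λ₂ = 24.081° + 6.507° = 30.588°.
The forward bearing on arrival equals the back-azimuth from the destination plus 180°.
Back-azimuth from P₂ (50.55°, 30.59°) to P₁ (48.92°, 24.08°), with Δλ' = λ₁ − λ₂ = -6.51°: atan2( sin Δλ' cos φ₁ , cos φ₂ sin φ₁ − sin φ₂ cos φ₁ cos Δλ' ) = 251.30°.
Final bearing = (251.30° + 180°) mod 360° = 71.30°.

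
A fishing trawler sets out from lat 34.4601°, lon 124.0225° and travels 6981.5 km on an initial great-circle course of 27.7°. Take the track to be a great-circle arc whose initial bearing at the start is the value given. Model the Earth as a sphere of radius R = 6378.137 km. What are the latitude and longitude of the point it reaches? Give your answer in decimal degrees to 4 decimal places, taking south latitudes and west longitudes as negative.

Central angle δ = d/R = 1.094599 rad.
Start latitude φ₁ = 0.601442 rad; initial bearing θ = 0.483456 rad.
Applying the spherical law of cosines for sides, sin φ₂ = sin φ₁ cos δ + cos φ₁ sin δ cos θ = 0.908185, so φ₂ = 65.2557°.
For the longitude increment, Δλ = atan2( sin θ sin δ cos φ₁, cos δ − sin φ₁ sin φ₂ ) = atan2(0.340631, -0.055477) = 99.2503°.
λ₂ = 124.0225° + 99.2503° = 223.2728°, normalized to (−180°, 180°] → -136.7272°.

latitude 65.2557°, longitude -136.7272°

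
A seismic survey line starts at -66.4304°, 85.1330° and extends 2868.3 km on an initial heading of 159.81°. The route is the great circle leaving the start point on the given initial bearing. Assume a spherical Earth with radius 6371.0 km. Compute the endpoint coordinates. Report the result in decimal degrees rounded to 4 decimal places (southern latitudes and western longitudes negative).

Angular distance δ = d/R = 2868.3 / 6371 = 0.450212 rad.
Converting: φ₁ = -1.159429 rad, θ = 2.789211 rad.
Applying the spherical law of cosines for sides, sin φ₂ = sin φ₁ cos δ + cos φ₁ sin δ cos θ = -0.988554, so φ₂ = -81.3227°.
Δλ = atan2( sin θ sin δ cos φ₁ , cos δ − sin φ₁ sin φ₂ ) = atan2(0.060054, -0.005729) = 1.665901 rad = 95.4491°.
λ₂ = 85.1330° + 95.4491° = 180.5821°, normalized to (−180°, 180°] → -179.4179°.

latitude -81.3227°, longitude -179.4179°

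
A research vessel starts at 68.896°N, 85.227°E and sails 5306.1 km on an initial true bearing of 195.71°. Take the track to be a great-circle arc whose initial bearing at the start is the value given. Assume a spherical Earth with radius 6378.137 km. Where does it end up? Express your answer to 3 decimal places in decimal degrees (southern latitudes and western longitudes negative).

latitude 21.843°, longitude 72.774°

Central angle δ = d/R = 0.831920 rad.
Start latitude φ₁ = 1.202462 rad; initial bearing θ = 3.415784 rad.
Applying the spherical law of cosines for sides, sin φ₂ = sin φ₁ cos δ + cos φ₁ sin δ cos θ = 0.372064, so φ₂ = 21.843°.
Then Δλ = atan2(-0.072070, 0.326349) = -0.217348 rad, from sin θ sin δ cos φ₁ over cos δ − sin φ₁ sin φ₂.
Hence λ₂ = 85.227° + -12.453° = 72.774°.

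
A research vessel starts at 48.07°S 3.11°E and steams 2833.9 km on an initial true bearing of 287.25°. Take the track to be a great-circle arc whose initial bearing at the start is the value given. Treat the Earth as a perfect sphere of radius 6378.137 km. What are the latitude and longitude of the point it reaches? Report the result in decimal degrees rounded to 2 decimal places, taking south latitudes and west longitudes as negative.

latitude -35.91°, longitude -27.34°

δ = 2833.9/6378.137 = 0.444315 rad (25.4574°).
With φ₁ = -48.07° = -0.838980 rad and θ = 287.25° = 5.013458 rad:
Destination latitude: φ₂ = arcsin( sin φ₁ cos δ + cos φ₁ sin δ cos θ ) = arcsin(-0.586552) = -35.91°.
Δλ = atan2( sin θ sin δ cos φ₁ , cos δ − sin φ₁ sin φ₂ ) = atan2(-0.274309, 0.466533) = -0.531529 rad = -30.45°.
λ₂ = 3.11° + -30.45° = -27.34°.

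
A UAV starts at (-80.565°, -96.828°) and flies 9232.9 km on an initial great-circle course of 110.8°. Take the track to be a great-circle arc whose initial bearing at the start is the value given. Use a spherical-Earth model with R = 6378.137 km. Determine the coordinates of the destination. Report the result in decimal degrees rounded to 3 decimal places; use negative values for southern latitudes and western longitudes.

latitude -10.312°, longitude 12.616°

The arc subtends δ = 9232.9/6378.137 = 1.447586 rad at the centre.
Start latitude φ₁ = -1.406125 rad; initial bearing θ = 1.933825 rad.
Destination latitude: φ₂ = arcsin( sin φ₁ cos δ + cos φ₁ sin δ cos θ ) = arcsin(-0.179007) = -10.312°.
Then Δλ = atan2(0.152083, -0.053687) = 1.910150 rad, from sin θ sin δ cos φ₁ over cos δ − sin φ₁ sin φ₂.
λ₂ = λ₁ + Δλ = 12.616°.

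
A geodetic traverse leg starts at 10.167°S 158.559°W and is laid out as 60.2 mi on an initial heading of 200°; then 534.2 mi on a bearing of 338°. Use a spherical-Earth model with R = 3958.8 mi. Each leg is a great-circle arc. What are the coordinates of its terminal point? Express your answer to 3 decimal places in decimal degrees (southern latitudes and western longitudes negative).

latitude -3.806°, longitude -161.758°

Apply the spherical direct solution leg by leg, carrying full precision between legs.
Leg 1: from (-10.167°, -158.559°), δ = 60.2/3958.8 = 0.015207 rad, θ = 200° → φ = -10.986°, λ = -158.863°.
Leg 2: from (-10.986°, -158.863°), δ = 534.2/3958.8 = 0.134940 rad, θ = 338° → φ = -3.806°, λ = -161.758°.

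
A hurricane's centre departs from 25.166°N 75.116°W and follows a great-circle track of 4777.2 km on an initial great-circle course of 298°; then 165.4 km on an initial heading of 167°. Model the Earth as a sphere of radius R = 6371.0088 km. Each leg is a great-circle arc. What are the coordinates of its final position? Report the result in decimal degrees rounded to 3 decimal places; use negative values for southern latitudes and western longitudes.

latitude 35.475°, longitude -123.532°

Apply the spherical direct solution leg by leg, carrying full precision between legs.
Leg 1: from (25.166°, -75.116°), δ = 4777.2/6371.0088 = 0.749834 rad, θ = 298° → φ = 36.925°, λ = -123.943°.
Leg 2: from (36.925°, -123.943°), δ = 165.4/6371.0088 = 0.025961 rad, θ = 167° → φ = 35.475°, λ = -123.532°.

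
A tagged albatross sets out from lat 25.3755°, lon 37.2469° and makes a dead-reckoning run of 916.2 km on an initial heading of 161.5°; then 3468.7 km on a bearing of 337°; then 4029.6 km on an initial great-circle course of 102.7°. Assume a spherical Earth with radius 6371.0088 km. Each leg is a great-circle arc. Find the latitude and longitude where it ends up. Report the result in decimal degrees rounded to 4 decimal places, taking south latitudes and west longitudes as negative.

Apply the spherical direct solution leg by leg, carrying full precision between legs.
Leg 1: from (25.3755°, 37.2469°), δ = 916.2/6371.0088 = 0.143808 rad, θ = 161.5° → φ = 17.5376°, λ = 39.9804°.
Leg 2: from (17.5376°, 39.9804°), δ = 3468.7/6371.0088 = 0.544451 rad, θ = 337° → φ = 45.4285°, λ = 23.2199°.
Leg 3: from (45.4285°, 23.2199°), δ = 4029.6/6371.0088 = 0.632490 rad, θ = 102.7° → φ = 28.9053°, λ = 64.4254°.

latitude 28.9053°, longitude 64.4254°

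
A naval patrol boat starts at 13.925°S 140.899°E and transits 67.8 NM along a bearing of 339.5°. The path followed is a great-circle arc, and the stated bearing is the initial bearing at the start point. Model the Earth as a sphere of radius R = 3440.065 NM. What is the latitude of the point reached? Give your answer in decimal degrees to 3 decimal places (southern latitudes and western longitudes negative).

The arc subtends δ = 67.8/3440.065 = 0.019709 rad at the centre.
Converting: φ₁ = -0.243037 rad, θ = 5.925393 rad.
Applying the spherical law of cosines for sides, sin φ₂ = sin φ₁ cos δ + cos φ₁ sin δ cos θ = -0.222688, so φ₂ = -12.867°.
For the longitude increment, Δλ = atan2( sin θ sin δ cos φ₁, cos δ − sin φ₁ sin φ₂ ) = atan2(-0.006699, 0.946216) = -0.406°.
λ₂ = λ₁ + Δλ = 140.493°.

latitude -12.867°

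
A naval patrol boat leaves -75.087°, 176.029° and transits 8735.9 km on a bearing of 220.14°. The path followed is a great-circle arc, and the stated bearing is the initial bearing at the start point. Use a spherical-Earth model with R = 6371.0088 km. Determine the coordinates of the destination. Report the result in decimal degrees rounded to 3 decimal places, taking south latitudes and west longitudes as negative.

latitude -22.608°, longitude 39.222°

Angular distance δ = d/R = 8735.9 / 6371.0088 = 1.371196 rad.
Start latitude φ₁ = -1.310515 rad; initial bearing θ = 3.842168 rad.
Applying the spherical law of cosines for sides, sin φ₂ = sin φ₁ cos δ + cos φ₁ sin δ cos θ = -0.384432, so φ₂ = -22.608°.
Then Δλ = atan2(-0.162610, -0.173205) = -2.387735 rad, from sin θ sin δ cos φ₁ over cos δ − sin φ₁ sin φ₂.
λ₂ = λ₁ + Δλ = 39.222°.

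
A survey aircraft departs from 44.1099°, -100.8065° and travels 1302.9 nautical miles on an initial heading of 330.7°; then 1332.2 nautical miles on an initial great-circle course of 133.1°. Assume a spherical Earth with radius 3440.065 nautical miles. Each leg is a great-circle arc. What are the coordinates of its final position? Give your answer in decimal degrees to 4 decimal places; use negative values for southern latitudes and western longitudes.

Apply the spherical direct solution leg by leg, carrying full precision between legs.
Leg 1: from (44.1099°, -100.8065°), δ = 1302.9/3440.065 = 0.378743 rad, θ = 330.7° → φ = 61.4296°, λ = -123.0392°.
Leg 2: from (61.4296°, -123.0392°), δ = 1332.2/3440.065 = 0.387260 rad, θ = 133.1° → φ = 43.6135°, λ = -100.6521°.

latitude 43.6135°, longitude -100.6521°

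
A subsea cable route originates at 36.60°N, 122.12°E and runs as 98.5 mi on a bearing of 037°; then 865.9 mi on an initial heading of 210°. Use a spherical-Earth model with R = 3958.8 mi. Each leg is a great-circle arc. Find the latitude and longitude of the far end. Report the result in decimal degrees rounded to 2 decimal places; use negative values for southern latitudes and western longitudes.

latitude 26.67°, longitude 116.23°

Apply the spherical direct solution leg by leg, carrying full precision between legs.
Leg 1: from (36.60°, 122.12°), δ = 98.5/3958.8 = 0.024881 rad, θ = 37° → φ = 37.73°, λ = 123.20°.
Leg 2: from (37.73°, 123.20°), δ = 865.9/3958.8 = 0.218728 rad, θ = 210° → φ = 26.67°, λ = 116.23°.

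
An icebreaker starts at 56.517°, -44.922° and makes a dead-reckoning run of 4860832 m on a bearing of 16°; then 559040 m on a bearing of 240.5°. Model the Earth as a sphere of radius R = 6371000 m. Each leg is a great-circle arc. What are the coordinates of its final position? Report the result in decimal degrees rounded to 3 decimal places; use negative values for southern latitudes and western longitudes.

Apply the spherical direct solution leg by leg, carrying full precision between legs.
Leg 1: from (56.517°, -44.922°), δ = 4860832/6371000 = 0.762962 rad, θ = 16° → φ = 75.773°, λ = 84.268°.
Leg 2: from (75.773°, 84.268°), δ = 559040/6371000 = 0.087748 rad, θ = 240.5° → φ = 72.745°, λ = 69.367°.

latitude 72.745°, longitude 69.367°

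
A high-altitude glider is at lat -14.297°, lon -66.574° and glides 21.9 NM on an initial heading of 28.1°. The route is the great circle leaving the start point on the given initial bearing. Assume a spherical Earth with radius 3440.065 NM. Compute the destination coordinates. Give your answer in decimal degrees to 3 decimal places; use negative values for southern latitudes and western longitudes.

δ = 21.9/3440.065 = 0.006366 rad (0.3648°).
Converting: φ₁ = -0.249530 rad, θ = 0.490438 rad.
Applying the spherical law of cosines for sides, sin φ₂ = sin φ₁ cos δ + cos φ₁ sin δ cos θ = -0.241501, so φ₂ = -13.975°.
Then Δλ = atan2(0.002906, 0.940341) = 0.003090 rad, from sin θ sin δ cos φ₁ over cos δ − sin φ₁ sin φ₂.
λ₂ = λ₁ + Δλ = -66.397°.

latitude -13.975°, longitude -66.397°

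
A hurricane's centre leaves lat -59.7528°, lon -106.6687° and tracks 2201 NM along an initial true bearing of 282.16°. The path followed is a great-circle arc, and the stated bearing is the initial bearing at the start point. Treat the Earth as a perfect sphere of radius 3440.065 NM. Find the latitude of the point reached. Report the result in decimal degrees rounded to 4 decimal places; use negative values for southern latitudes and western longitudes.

The arc subtends δ = 2201/3440.065 = 0.639813 rad at the centre.
Start latitude φ₁ = -1.042883 rad; initial bearing θ = 4.924621 rad.
Destination latitude: φ₂ = arcsin( sin φ₁ cos δ + cos φ₁ sin δ cos θ ) = arcsin(-0.629644) = -39.0239°.
Δλ = atan2( sin θ sin δ cos φ₁ , cos δ − sin φ₁ sin φ₂ ) = atan2(-0.294003, 0.258283) = -0.849985 rad = -48.7006°.
Hence λ₂ = -106.6687° + -48.7006° = -155.3693°.

latitude -39.0239°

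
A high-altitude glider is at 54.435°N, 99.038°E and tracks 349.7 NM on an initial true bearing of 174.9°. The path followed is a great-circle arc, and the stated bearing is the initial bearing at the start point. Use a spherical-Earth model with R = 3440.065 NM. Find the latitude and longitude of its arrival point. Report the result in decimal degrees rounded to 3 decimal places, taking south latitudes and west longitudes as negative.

latitude 48.631°, longitude 99.820°

Central angle δ = d/R = 0.101655 rad.
Converting: φ₁ = 0.950070 rad, θ = 3.052581 rad.
Destination latitude: φ₂ = arcsin( sin φ₁ cos δ + cos φ₁ sin δ cos θ ) = arcsin(0.750467) = 48.631°.
Δλ = atan2( sin θ sin δ cos φ₁ , cos δ − sin φ₁ sin φ₂ ) = atan2(0.005247, 0.384366) = 0.013650 rad = 0.782°.
λ₂ = 99.038° + 0.782° = 99.820°.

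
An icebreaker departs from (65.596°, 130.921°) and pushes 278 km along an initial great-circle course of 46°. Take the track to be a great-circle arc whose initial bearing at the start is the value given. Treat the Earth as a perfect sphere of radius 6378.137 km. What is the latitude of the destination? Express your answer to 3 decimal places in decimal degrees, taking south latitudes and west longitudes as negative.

latitude 67.264°

δ = 278/6378.137 = 0.043586 rad (2.4973°).
Start latitude φ₁ = 1.144866 rad; initial bearing θ = 0.802851 rad.
Destination latitude: φ₂ = arcsin( sin φ₁ cos δ + cos φ₁ sin δ cos θ ) = arcsin(0.922296) = 67.264°.
For the longitude increment, Δλ = atan2( sin θ sin δ cos φ₁, cos δ − sin φ₁ sin φ₂ ) = atan2(0.012950, 0.159157) = 4.652°.
Hence λ₂ = 130.921° + 4.652° = 135.573°.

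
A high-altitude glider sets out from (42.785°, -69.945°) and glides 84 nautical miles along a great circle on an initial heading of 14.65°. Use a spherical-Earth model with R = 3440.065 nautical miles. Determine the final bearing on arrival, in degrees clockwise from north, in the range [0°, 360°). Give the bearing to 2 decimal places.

δ = 84/3440.065 = 0.024418 rad (1.3991°).
Start latitude φ₁ = 0.746739 rad; initial bearing θ = 0.255691 rad.
Applying the spherical law of cosines for sides, sin φ₂ = sin φ₁ cos δ + cos φ₁ sin δ cos θ = 0.696383, so φ₂ = 44.138°.
Then Δλ = atan2(0.004532, 0.526684) = 0.008604 rad, from sin θ sin δ cos φ₁ over cos δ − sin φ₁ sin φ₂.
λ₂ = λ₁ + Δλ = -69.452°.
The forward bearing on arrival equals the back-azimuth from the destination plus 180°.
Back-azimuth from P₂ (44.14°, -69.45°) to P₁ (42.78°, -69.94°), with Δλ' = λ₁ − λ₂ = -0.49°: atan2( sin Δλ' cos φ₁ , cos φ₂ sin φ₁ − sin φ₂ cos φ₁ cos Δλ' ) = 194.99°.
Final bearing = (194.99° + 180°) mod 360° = 14.99°.

final bearing 14.99°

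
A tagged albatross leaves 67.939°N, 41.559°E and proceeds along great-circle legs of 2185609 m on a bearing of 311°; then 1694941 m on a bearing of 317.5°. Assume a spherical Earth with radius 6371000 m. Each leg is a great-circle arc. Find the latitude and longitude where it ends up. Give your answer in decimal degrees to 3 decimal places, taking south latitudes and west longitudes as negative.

Apply the spherical direct solution leg by leg, carrying full precision between legs.
Leg 1: from (67.939°, 41.559°), δ = 2185609/6371000 = 0.343056 rad, θ = 311° → φ = 72.875°, λ = -17.999°.
Leg 2: from (72.875°, -17.999°), δ = 1694941/6371000 = 0.266040 rad, θ = 317.5° → φ = 78.272°, λ = -78.903°.

latitude 78.272°, longitude -78.903°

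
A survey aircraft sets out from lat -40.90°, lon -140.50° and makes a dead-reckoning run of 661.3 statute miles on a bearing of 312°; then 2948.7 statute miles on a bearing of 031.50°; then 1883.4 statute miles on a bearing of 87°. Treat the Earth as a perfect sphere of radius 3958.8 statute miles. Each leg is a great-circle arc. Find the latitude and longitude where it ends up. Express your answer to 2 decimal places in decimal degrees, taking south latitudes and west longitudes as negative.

Apply the spherical direct solution leg by leg, carrying full precision between legs.
Leg 1: from (-40.90°, -140.50°), δ = 661.3/3958.8 = 0.167046 rad, θ = 312° → φ = -34.16°, λ = -149.09°.
Leg 2: from (-34.16°, -149.09°), δ = 2948.7/3958.8 = 0.744847 rad, θ = 31.5° → φ = 3.75°, λ = -128.30°.
Leg 3: from (3.75°, -128.30°), δ = 1883.4/3958.8 = 0.475750 rad, θ = 87° → φ = 4.71°, λ = -100.98°.

latitude 4.71°, longitude -100.98°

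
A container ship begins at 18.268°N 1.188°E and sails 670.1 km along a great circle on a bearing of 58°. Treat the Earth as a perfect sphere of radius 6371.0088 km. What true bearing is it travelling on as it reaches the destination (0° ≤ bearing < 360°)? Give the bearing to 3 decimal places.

final bearing 59.863°

The arc subtends δ = 670.1/6371.0088 = 0.105180 rad at the centre.
With φ₁ = 18.268° = 0.318837 rad and θ = 58° = 1.012291 rad:
Applying the spherical law of cosines for sides, sin φ₂ = sin φ₁ cos δ + cos φ₁ sin δ cos θ = 0.364560, so φ₂ = 21.381°.
For the longitude increment, Δλ = atan2( sin θ sin δ cos φ₁, cos δ − sin φ₁ sin φ₂ ) = atan2(0.084546, 0.880198) = 5.487°.
Hence λ₂ = 1.188° + 5.487° = 6.675°.
The forward bearing on arrival equals the back-azimuth from the destination plus 180°.
Back-azimuth from P₂ (21.381°, 6.675°) to P₁ (18.268°, 1.188°), with Δλ' = λ₁ − λ₂ = -5.487°: atan2( sin Δλ' cos φ₁ , cos φ₂ sin φ₁ − sin φ₂ cos φ₁ cos Δλ' ) = 239.863°.
Final bearing = (239.863° + 180°) mod 360° = 59.863°.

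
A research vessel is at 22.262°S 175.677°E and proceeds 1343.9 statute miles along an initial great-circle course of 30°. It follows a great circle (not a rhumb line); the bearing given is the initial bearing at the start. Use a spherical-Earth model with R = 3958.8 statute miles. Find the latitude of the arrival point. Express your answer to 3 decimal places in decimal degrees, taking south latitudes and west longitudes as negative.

latitude -5.183°

δ = 1343.9/3958.8 = 0.339472 rad (19.4503°).
With φ₁ = -22.262° = -0.388545 rad and θ = 30° = 0.523599 rad:
Applying the spherical law of cosines for sides, sin φ₂ = sin φ₁ cos δ + cos φ₁ sin δ cos θ = -0.090341, so φ₂ = -5.183°.
For the longitude increment, Δλ = atan2( sin θ sin δ cos φ₁, cos δ − sin φ₁ sin φ₂ ) = atan2(0.154084, 0.908706) = 9.624°.
λ₂ = 175.677° + 9.624° = 185.301°, normalized to (−180°, 180°] → -174.699°.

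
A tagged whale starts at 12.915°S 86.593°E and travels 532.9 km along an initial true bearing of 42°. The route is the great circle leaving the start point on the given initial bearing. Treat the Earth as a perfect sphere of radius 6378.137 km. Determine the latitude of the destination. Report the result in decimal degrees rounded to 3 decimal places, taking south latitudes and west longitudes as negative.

latitude -9.339°

δ = 532.9/6378.137 = 0.083551 rad (4.7871°).
With φ₁ = -12.915° = -0.225409 rad and θ = 42° = 0.733038 rad:
Destination latitude: φ₂ = arcsin( sin φ₁ cos δ + cos φ₁ sin δ cos θ ) = arcsin(-0.162276) = -9.339°.
Then Δλ = atan2(0.054429, 0.960242) = 0.056622 rad, from sin θ sin δ cos φ₁ over cos δ − sin φ₁ sin φ₂.
λ₂ = λ₁ + Δλ = 89.837°.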